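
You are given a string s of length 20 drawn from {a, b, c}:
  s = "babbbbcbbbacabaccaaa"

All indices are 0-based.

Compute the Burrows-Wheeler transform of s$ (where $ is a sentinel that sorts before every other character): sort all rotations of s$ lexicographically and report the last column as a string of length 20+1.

aaaccbbb$babcabbbcaba

rank  rotation               last
    0  $babbbbcbbbacabaccaaa  a
    1  a$babbbbcbbbacabaccaa  a
    2  aa$babbbbcbbbacabacca  a
    3  aaa$babbbbcbbbacabacc  c
    4  abaccaaa$babbbbcbbbac  c
    5  abbbbcbbbacabaccaaa$b  b
    6  acabaccaaa$babbbbcbbb  b
    7  accaaa$babbbbcbbbacab  b
    8  babbbbcbbbacabaccaaa$  $
    9  bacabaccaaa$babbbbcbb  b
   10  baccaaa$babbbbcbbbaca  a
   11  bbacabaccaaa$babbbbcb  b
   12  bbbacabaccaaa$babbbbc  c
   13  bbbbcbbbacabaccaaa$ba  a
   14  bbbcbbbacabaccaaa$bab  b
   15  bbcbbbacabaccaaa$babb  b
   16  bcbbbacabaccaaa$babbb  b
   17  caaa$babbbbcbbbacabac  c
   18  cabaccaaa$babbbbcbbba  a
   19  cbbbacabaccaaa$babbbb  b
   20  ccaaa$babbbbcbbbacaba  a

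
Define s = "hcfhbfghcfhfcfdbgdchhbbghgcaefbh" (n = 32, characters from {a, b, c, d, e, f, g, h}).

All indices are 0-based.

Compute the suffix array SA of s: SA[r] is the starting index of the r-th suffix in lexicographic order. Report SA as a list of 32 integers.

[27, 21, 4, 15, 22, 30, 26, 12, 1, 8, 18, 14, 17, 28, 29, 11, 13, 5, 2, 9, 25, 16, 6, 23, 31, 20, 3, 0, 7, 10, 24, 19]

sorted suffixes:
  #0 SA[0]=27  'aefbh'
  #1 SA[1]=21  'bbghgcaefbh'
  #2 SA[2]=4  'bfghcfhfcfdbgdchhbbghgcaefbh'
  #3 SA[3]=15  'bgdchhbbghgcaefbh'
  #4 SA[4]=22  'bghgcaefbh'
  #5 SA[5]=30  'bh'
  #6 SA[6]=26  'caefbh'
  #7 SA[7]=12  'cfdbgdchhbbghgcaefbh'
  #8 SA[8]=1  'cfhbfghcfhfcfdbgdchhbbghgcaefbh'
  #9 SA[9]=8  'cfhfcfdbgdchhbbghgcaefbh'
  #10 SA[10]=18  'chhbbghgcaefbh'
  #11 SA[11]=14  'dbgdchhbbghgcaefbh'
  #12 SA[12]=17  'dchhbbghgcaefbh'
  #13 SA[13]=28  'efbh'
  #14 SA[14]=29  'fbh'
  #15 SA[15]=11  'fcfdbgdchhbbghgcaefbh'
  #16 SA[16]=13  'fdbgdchhbbghgcaefbh'
  #17 SA[17]=5  'fghcfhfcfdbgdchhbbghgcaefbh'
  #18 SA[18]=2  'fhbfghcfhfcfdbgdchhbbghgcaefbh'
  #19 SA[19]=9  'fhfcfdbgdchhbbghgcaefbh'
  #20 SA[20]=25  'gcaefbh'
  #21 SA[21]=16  'gdchhbbghgcaefbh'
  #22 SA[22]=6  'ghcfhfcfdbgdchhbbghgcaefbh'
  #23 SA[23]=23  'ghgcaefbh'
  #24 SA[24]=31  'h'
  #25 SA[25]=20  'hbbghgcaefbh'
  #26 SA[26]=3  'hbfghcfhfcfdbgdchhbbghgcaefbh'
  #27 SA[27]=0  'hcfhbfghcfhfcfdbgdchhbbghgcaefbh'
  #28 SA[28]=7  'hcfhfcfdbgdchhbbghgcaefbh'
  #29 SA[29]=10  'hfcfdbgdchhbbghgcaefbh'
  #30 SA[30]=24  'hgcaefbh'
  #31 SA[31]=19  'hhbbghgcaefbh'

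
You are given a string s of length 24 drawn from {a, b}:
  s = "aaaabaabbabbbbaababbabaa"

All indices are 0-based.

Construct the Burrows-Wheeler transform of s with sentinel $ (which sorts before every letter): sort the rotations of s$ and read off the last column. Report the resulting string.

aab$aabbbaabababababbaaba

rank  rotation                   last
    0  $aaaabaabbabbbbaababbabaa  a
    1  a$aaaabaabbabbbbaababbaba  a
    2  aa$aaaabaabbabbbbaababbab  b
    3  aaaabaabbabbbbaababbabaa$  $
    4  aaabaabbabbbbaababbabaa$a  a
    5  aabaabbabbbbaababbabaa$aa  a
    6  aababbabaa$aaaabaabbabbbb  b
    7  aabbabbbbaababbabaa$aaaab  b
    8  abaa$aaaabaabbabbbbaababb  b
    9  abaabbabbbbaababbabaa$aaa  a
   10  ababbabaa$aaaabaabbabbbba  a
   11  abbabaa$aaaabaabbabbbbaab  b
   12  abbabbbbaababbabaa$aaaaba  a
   13  abbbbaababbabaa$aaaabaabb  b
   14  baa$aaaabaabbabbbbaababba  a
   15  baababbabaa$aaaabaabbabbb  b
   16  baabbabbbbaababbabaa$aaaa  a
   17  babaa$aaaabaabbabbbbaabab  b
   18  babbabaa$aaaabaabbabbbbaa  a
   19  babbbbaababbabaa$aaaabaab  b
   20  bbaababbabaa$aaaabaabbabb  b
   21  bbabaa$aaaabaabbabbbbaaba  a
   22  bbabbbbaababbabaa$aaaabaa  a
   23  bbbaababbabaa$aaaabaabbab  b
   24  bbbbaababbabaa$aaaabaabba  a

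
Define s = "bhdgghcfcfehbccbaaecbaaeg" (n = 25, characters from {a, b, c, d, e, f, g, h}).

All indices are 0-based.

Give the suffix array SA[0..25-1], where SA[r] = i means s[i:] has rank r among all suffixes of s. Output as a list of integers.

sorted suffixes:
  #0 SA[0]=16  'aaecbaaeg'
  #1 SA[1]=21  'aaeg'
  #2 SA[2]=17  'aecbaaeg'
  #3 SA[3]=22  'aeg'
  #4 SA[4]=15  'baaecbaaeg'
  #5 SA[5]=20  'baaeg'
  #6 SA[6]=12  'bccbaaecbaaeg'
  #7 SA[7]=0  'bhdgghcfcfehbccbaaecbaaeg'
  #8 SA[8]=14  'cbaaecbaaeg'
  #9 SA[9]=19  'cbaaeg'
  #10 SA[10]=13  'ccbaaecbaaeg'
  #11 SA[11]=6  'cfcfehbccbaaecbaaeg'
  #12 SA[12]=8  'cfehbccbaaecbaaeg'
  #13 SA[13]=2  'dgghcfcfehbccbaaecbaaeg'
  #14 SA[14]=18  'ecbaaeg'
  #15 SA[15]=23  'eg'
  #16 SA[16]=10  'ehbccbaaecbaaeg'
  #17 SA[17]=7  'fcfehbccbaaecbaaeg'
  #18 SA[18]=9  'fehbccbaaecbaaeg'
  #19 SA[19]=24  'g'
  #20 SA[20]=3  'gghcfcfehbccbaaecbaaeg'
  #21 SA[21]=4  'ghcfcfehbccbaaecbaaeg'
  #22 SA[22]=11  'hbccbaaecbaaeg'
  #23 SA[23]=5  'hcfcfehbccbaaecbaaeg'
  #24 SA[24]=1  'hdgghcfcfehbccbaaecbaaeg'

[16, 21, 17, 22, 15, 20, 12, 0, 14, 19, 13, 6, 8, 2, 18, 23, 10, 7, 9, 24, 3, 4, 11, 5, 1]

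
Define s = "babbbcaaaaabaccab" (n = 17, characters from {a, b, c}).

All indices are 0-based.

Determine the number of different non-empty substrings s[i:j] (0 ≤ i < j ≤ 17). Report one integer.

128

sorted suffixes:
  #0 SA[0]=6  'aaaaabaccab'
  #1 SA[1]=7  'aaaabaccab'
  #2 SA[2]=8  'aaabaccab'
  #3 SA[3]=9  'aabaccab'
  #4 SA[4]=15  'ab'
  #5 SA[5]=10  'abaccab'
  #6 SA[6]=1  'abbbcaaaaabaccab'
  #7 SA[7]=12  'accab'
  #8 SA[8]=16  'b'
  #9 SA[9]=0  'babbbcaaaaabaccab'
  #10 SA[10]=11  'baccab'
  #11 SA[11]=2  'bbbcaaaaabaccab'
  #12 SA[12]=3  'bbcaaaaabaccab'
  #13 SA[13]=4  'bcaaaaabaccab'
  #14 SA[14]=5  'caaaaabaccab'
  #15 SA[15]=14  'cab'
  #16 SA[16]=13  'ccab'

SA = [6, 7, 8, 9, 15, 10, 1, 12, 16, 0, 11, 2, 3, 4, 5, 14, 13]
i: (SA[i-1],SA[i]) lcp shared
  1: (6,7) 4 'aaaa'
  2: (7,8) 3 'aaa'
  3: (8,9) 2 'aa'
  4: (9,15) 1 'a'
  5: (15,10) 2 'ab'
  6: (10,1) 2 'ab'
  7: (1,12) 1 'a'
  8: (12,16) 0 ''
  9: (16,0) 1 'b'
  10: (0,11) 2 'ba'
  11: (11,2) 1 'b'
  12: (2,3) 2 'bb'
  13: (3,4) 1 'b'
  14: (4,5) 0 ''
  15: (5,14) 2 'ca'
  16: (14,13) 1 'c'

n(n+1)/2 = 17·18/2 = 153
Σ LCP = 0 + 4 + 3 + 2 + 1 + 2 + 2 + 1 + 0 + 1 + 2 + 1 + 2 + 1 + 0 + 2 + 1 = 25
distinct = 153 − 25 = 128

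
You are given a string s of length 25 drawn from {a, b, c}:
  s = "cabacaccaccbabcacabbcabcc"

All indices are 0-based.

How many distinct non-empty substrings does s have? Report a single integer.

rank | idx | suffix
   0 |   1 | abacaccaccbabcacabbcabcc
   1 |  17 | abbcabcc
   2 |  12 | abcacabbcabcc
   3 |  21 | abcc
   4 |  15 | acabbcabcc
   5 |   3 | acaccaccbabcacabbcabcc
   6 |   5 | accaccbabcacabbcabcc
   7 |   8 | accbabcacabbcabcc
   8 |  11 | babcacabbcabcc
   9 |   2 | bacaccaccbabcacabbcabcc
  10 |  18 | bbcabcc
  11 |  19 | bcabcc
  12 |  13 | bcacabbcabcc
  13 |  22 | bcc
  14 |  24 | c
  15 |   0 | cabacaccaccbabcacabbcabcc
  16 |  16 | cabbcabcc
  17 |  20 | cabcc
  18 |  14 | cacabbcabcc
  19 |   4 | caccaccbabcacabbcabcc
  20 |   7 | caccbabcacabbcabcc
  21 |  10 | cbabcacabbcabcc
  22 |  23 | cc
  23 |   6 | ccaccbabcacabbcabcc
  24 |   9 | ccbabcacabbcabcc

SA = [1, 17, 12, 21, 15, 3, 5, 8, 11, 2, 18, 19, 13, 22, 24, 0, 16, 20, 14, 4, 7, 10, 23, 6, 9]
rank  pair      lcp
   1  s[1:],s[17:]  2  'ab'
   2  s[17:],s[12:]  2  'ab'
   3  s[12:],s[21:]  3  'abc'
   4  s[21:],s[15:]  1  'a'
   5  s[15:],s[3:]  3  'aca'
   6  s[3:],s[5:]  2  'ac'
   7  s[5:],s[8:]  3  'acc'
   8  s[8:],s[11:]  0  ''
   9  s[11:],s[2:]  2  'ba'
  10  s[2:],s[18:]  1  'b'
  11  s[18:],s[19:]  1  'b'
  12  s[19:],s[13:]  3  'bca'
  13  s[13:],s[22:]  2  'bc'
  14  s[22:],s[24:]  0  ''
  15  s[24:],s[0:]  1  'c'
  16  s[0:],s[16:]  3  'cab'
  17  s[16:],s[20:]  3  'cab'
  18  s[20:],s[14:]  2  'ca'
  19  s[14:],s[4:]  3  'cac'
  20  s[4:],s[7:]  4  'cacc'
  21  s[7:],s[10:]  1  'c'
  22  s[10:],s[23:]  1  'c'
  23  s[23:],s[6:]  2  'cc'
  24  s[6:],s[9:]  2  'cc'

n(n+1)/2 = 25·26/2 = 325
Σ LCP = 0 + 2 + 2 + 3 + 1 + 3 + 2 + 3 + 0 + 2 + 1 + 1 + 3 + 2 + 0 + 1 + 3 + 3 + 2 + 3 + 4 + 1 + 1 + 2 + 2 = 47
distinct = 325 − 47 = 278

278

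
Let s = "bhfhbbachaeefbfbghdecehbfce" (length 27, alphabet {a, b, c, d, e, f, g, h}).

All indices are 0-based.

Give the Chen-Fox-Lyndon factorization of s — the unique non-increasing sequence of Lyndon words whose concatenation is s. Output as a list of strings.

emit factor 1: 'bhfh' (i=0, period=4)
emit factor 2: 'b' (i=4, period=1)
emit factor 3: 'b' (i=5, period=1)
emit factor 4: 'achaeefbfbghdecehbfce' (i=6, period=21)

["bhfh", "b", "b", "achaeefbfbghdecehbfce"]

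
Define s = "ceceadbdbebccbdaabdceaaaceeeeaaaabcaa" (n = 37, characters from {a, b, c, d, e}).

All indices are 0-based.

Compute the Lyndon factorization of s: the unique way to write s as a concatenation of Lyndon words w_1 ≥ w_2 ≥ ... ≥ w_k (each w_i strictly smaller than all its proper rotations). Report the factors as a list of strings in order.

["ce", "ce", "adbdbebccbd", "aabdce", "aaaceeee", "aaaabc", "a", "a"]

emit factor 1: 'ce' (i=0, period=2)
emit factor 2: 'ce' (i=2, period=2)
emit factor 3: 'adbdbebccbd' (i=4, period=11)
emit factor 4: 'aabdce' (i=15, period=6)
emit factor 5: 'aaaceeee' (i=21, period=8)
emit factor 6: 'aaaabc' (i=29, period=6)
emit factor 7: 'a' (i=35, period=1)
emit factor 8: 'a' (i=36, period=1)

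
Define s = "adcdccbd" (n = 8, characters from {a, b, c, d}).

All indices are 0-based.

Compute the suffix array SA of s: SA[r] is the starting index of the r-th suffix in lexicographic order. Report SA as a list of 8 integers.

sorted suffixes:
  #0 SA[0]=0  'adcdccbd'
  #1 SA[1]=6  'bd'
  #2 SA[2]=5  'cbd'
  #3 SA[3]=4  'ccbd'
  #4 SA[4]=2  'cdccbd'
  #5 SA[5]=7  'd'
  #6 SA[6]=3  'dccbd'
  #7 SA[7]=1  'dcdccbd'

[0, 6, 5, 4, 2, 7, 3, 1]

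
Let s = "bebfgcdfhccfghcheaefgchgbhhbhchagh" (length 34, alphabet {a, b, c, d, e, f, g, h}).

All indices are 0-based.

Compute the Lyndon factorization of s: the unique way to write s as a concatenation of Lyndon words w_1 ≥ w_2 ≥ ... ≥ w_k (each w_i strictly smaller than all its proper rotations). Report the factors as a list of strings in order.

emit factor 1: 'bebfgcdfhccfghche' (i=0, period=17)
emit factor 2: 'aefgchgbhhbhchagh' (i=17, period=17)

["bebfgcdfhccfghche", "aefgchgbhhbhchagh"]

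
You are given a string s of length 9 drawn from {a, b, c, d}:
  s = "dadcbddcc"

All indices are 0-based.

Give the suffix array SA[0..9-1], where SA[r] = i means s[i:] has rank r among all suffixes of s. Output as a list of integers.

[1, 4, 8, 3, 7, 0, 2, 6, 5]

rank→(start, suffix):
  0 → (1, 'adcbddcc')
  1 → (4, 'bddcc')
  2 → (8, 'c')
  3 → (3, 'cbddcc')
  4 → (7, 'cc')
  5 → (0, 'dadcbddcc')
  6 → (2, 'dcbddcc')
  7 → (6, 'dcc')
  8 → (5, 'ddcc')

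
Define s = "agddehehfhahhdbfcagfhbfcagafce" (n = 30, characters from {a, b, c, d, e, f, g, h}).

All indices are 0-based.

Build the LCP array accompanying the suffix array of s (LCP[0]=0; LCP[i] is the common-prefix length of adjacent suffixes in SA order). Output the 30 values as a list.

[0, 1, 2, 2, 1, 0, 5, 0, 3, 1, 0, 1, 1, 0, 1, 2, 0, 4, 2, 1, 2, 0, 1, 1, 0, 1, 1, 1, 1, 1]

sorted suffixes:
  #0 SA[0]=26  'afce'
  #1 SA[1]=24  'agafce'
  #2 SA[2]=0  'agddehehfhahhdbfcagfhbfcagafce'
  #3 SA[3]=17  'agfhbfcagafce'
  #4 SA[4]=10  'ahhdbfcagfhbfcagafce'
  #5 SA[5]=21  'bfcagafce'
  #6 SA[6]=14  'bfcagfhbfcagafce'
  #7 SA[7]=23  'cagafce'
  #8 SA[8]=16  'cagfhbfcagafce'
  #9 SA[9]=28  'ce'
  #10 SA[10]=13  'dbfcagfhbfcagafce'
  #11 SA[11]=2  'ddehehfhahhdbfcagfhbfcagafce'
  #12 SA[12]=3  'dehehfhahhdbfcagfhbfcagafce'
  #13 SA[13]=29  'e'
  #14 SA[14]=4  'ehehfhahhdbfcagfhbfcagafce'
  #15 SA[15]=6  'ehfhahhdbfcagfhbfcagafce'
  #16 SA[16]=22  'fcagafce'
  #17 SA[17]=15  'fcagfhbfcagafce'
  #18 SA[18]=27  'fce'
  #19 SA[19]=8  'fhahhdbfcagfhbfcagafce'
  #20 SA[20]=19  'fhbfcagafce'
  #21 SA[21]=25  'gafce'
  #22 SA[22]=1  'gddehehfhahhdbfcagfhbfcagafce'
  #23 SA[23]=18  'gfhbfcagafce'
  #24 SA[24]=9  'hahhdbfcagfhbfcagafce'
  #25 SA[25]=20  'hbfcagafce'
  #26 SA[26]=12  'hdbfcagfhbfcagafce'
  #27 SA[27]=5  'hehfhahhdbfcagfhbfcagafce'
  #28 SA[28]=7  'hfhahhdbfcagfhbfcagafce'
  #29 SA[29]=11  'hhdbfcagfhbfcagafce'

SA = [26, 24, 0, 17, 10, 21, 14, 23, 16, 28, 13, 2, 3, 29, 4, 6, 22, 15, 27, 8, 19, 25, 1, 18, 9, 20, 12, 5, 7, 11]
i: (SA[i-1],SA[i]) lcp shared
  1: (26,24) 1 'a'
  2: (24,0) 2 'ag'
  3: (0,17) 2 'ag'
  4: (17,10) 1 'a'
  5: (10,21) 0 ''
  6: (21,14) 5 'bfcag'
  7: (14,23) 0 ''
  8: (23,16) 3 'cag'
  9: (16,28) 1 'c'
  10: (28,13) 0 ''
  11: (13,2) 1 'd'
  12: (2,3) 1 'd'
  13: (3,29) 0 ''
  14: (29,4) 1 'e'
  15: (4,6) 2 'eh'
  16: (6,22) 0 ''
  17: (22,15) 4 'fcag'
  18: (15,27) 2 'fc'
  19: (27,8) 1 'f'
  20: (8,19) 2 'fh'
  21: (19,25) 0 ''
  22: (25,1) 1 'g'
  23: (1,18) 1 'g'
  24: (18,9) 0 ''
  25: (9,20) 1 'h'
  26: (20,12) 1 'h'
  27: (12,5) 1 'h'
  28: (5,7) 1 'h'
  29: (7,11) 1 'h'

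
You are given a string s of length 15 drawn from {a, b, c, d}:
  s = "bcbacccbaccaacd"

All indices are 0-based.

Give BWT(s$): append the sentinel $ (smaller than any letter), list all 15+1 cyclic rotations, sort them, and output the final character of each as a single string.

dcbbacc$ccbacaac

rank  rotation          last
    0  $bcbacccbaccaacd  d
    1  aacd$bcbacccbacc  c
    2  accaacd$bcbacccb  b
    3  acccbaccaacd$bcb  b
    4  acd$bcbacccbacca  a
    5  baccaacd$bcbaccc  c
    6  bacccbaccaacd$bc  c
    7  bcbacccbaccaacd$  $
    8  caacd$bcbacccbac  c
    9  cbaccaacd$bcbacc  c
   10  cbacccbaccaacd$b  b
   11  ccaacd$bcbacccba  a
   12  ccbaccaacd$bcbac  c
   13  cccbaccaacd$bcba  a
   14  cd$bcbacccbaccaa  a
   15  d$bcbacccbaccaac  c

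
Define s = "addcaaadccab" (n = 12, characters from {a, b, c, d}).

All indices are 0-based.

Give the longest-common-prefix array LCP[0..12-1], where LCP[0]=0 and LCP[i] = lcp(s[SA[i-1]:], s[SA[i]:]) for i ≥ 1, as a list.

sorted suffixes:
  #0 SA[0]=4  'aaadccab'
  #1 SA[1]=5  'aadccab'
  #2 SA[2]=10  'ab'
  #3 SA[3]=6  'adccab'
  #4 SA[4]=0  'addcaaadccab'
  #5 SA[5]=11  'b'
  #6 SA[6]=3  'caaadccab'
  #7 SA[7]=9  'cab'
  #8 SA[8]=8  'ccab'
  #9 SA[9]=2  'dcaaadccab'
  #10 SA[10]=7  'dccab'
  #11 SA[11]=1  'ddcaaadccab'

SA = [4, 5, 10, 6, 0, 11, 3, 9, 8, 2, 7, 1]
i: (SA[i-1],SA[i]) lcp shared
  1: (4,5) 2 'aa'
  2: (5,10) 1 'a'
  3: (10,6) 1 'a'
  4: (6,0) 2 'ad'
  5: (0,11) 0 ''
  6: (11,3) 0 ''
  7: (3,9) 2 'ca'
  8: (9,8) 1 'c'
  9: (8,2) 0 ''
  10: (2,7) 2 'dc'
  11: (7,1) 1 'd'

[0, 2, 1, 1, 2, 0, 0, 2, 1, 0, 2, 1]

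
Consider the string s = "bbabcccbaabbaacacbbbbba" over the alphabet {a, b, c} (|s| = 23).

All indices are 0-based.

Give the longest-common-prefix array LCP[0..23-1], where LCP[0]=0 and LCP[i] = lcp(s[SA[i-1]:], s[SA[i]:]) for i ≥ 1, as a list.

rank→(start, suffix):
  0 → (22, 'a')
  1 → (8, 'aabbaacacbbbbba')
  2 → (12, 'aacacbbbbba')
  3 → (9, 'abbaacacbbbbba')
  4 → (2, 'abcccbaabbaacacbbbbba')
  5 → (13, 'acacbbbbba')
  6 → (15, 'acbbbbba')
  7 → (21, 'ba')
  8 → (7, 'baabbaacacbbbbba')
  9 → (11, 'baacacbbbbba')
  10 → (1, 'babcccbaabbaacacbbbbba')
  11 → (20, 'bba')
  12 → (10, 'bbaacacbbbbba')
  13 → (0, 'bbabcccbaabbaacacbbbbba')
  14 → (19, 'bbba')
  15 → (18, 'bbbba')
  16 → (17, 'bbbbba')
  17 → (3, 'bcccbaabbaacacbbbbba')
  18 → (14, 'cacbbbbba')
  19 → (6, 'cbaabbaacacbbbbba')
  20 → (16, 'cbbbbba')
  21 → (5, 'ccbaabbaacacbbbbba')
  22 → (4, 'cccbaabbaacacbbbbba')

SA = [22, 8, 12, 9, 2, 13, 15, 21, 7, 11, 1, 20, 10, 0, 19, 18, 17, 3, 14, 6, 16, 5, 4]
[i] adj suffixes → lcp
  [1] 22/8 → 1 ('a')
  [2] 8/12 → 2 ('aa')
  [3] 12/9 → 1 ('a')
  [4] 9/2 → 2 ('ab')
  [5] 2/13 → 1 ('a')
  [6] 13/15 → 2 ('ac')
  [7] 15/21 → 0 ('')
  [8] 21/7 → 2 ('ba')
  [9] 7/11 → 3 ('baa')
  [10] 11/1 → 2 ('ba')
  [11] 1/20 → 1 ('b')
  [12] 20/10 → 3 ('bba')
  [13] 10/0 → 3 ('bba')
  [14] 0/19 → 2 ('bb')
  [15] 19/18 → 3 ('bbb')
  [16] 18/17 → 4 ('bbbb')
  [17] 17/3 → 1 ('b')
  [18] 3/14 → 0 ('')
  [19] 14/6 → 1 ('c')
  [20] 6/16 → 2 ('cb')
  [21] 16/5 → 1 ('c')
  [22] 5/4 → 2 ('cc')

[0, 1, 2, 1, 2, 1, 2, 0, 2, 3, 2, 1, 3, 3, 2, 3, 4, 1, 0, 1, 2, 1, 2]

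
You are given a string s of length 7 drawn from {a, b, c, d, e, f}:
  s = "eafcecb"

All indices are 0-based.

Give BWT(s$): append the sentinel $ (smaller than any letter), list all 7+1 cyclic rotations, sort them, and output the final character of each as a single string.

becef$ca

rank  rotation  last
    0  $eafcecb  b
    1  afcecb$e  e
    2  b$eafcec  c
    3  cb$eafce  e
    4  cecb$eaf  f
    5  eafcecb$  $
    6  ecb$eafc  c
    7  fcecb$ea  a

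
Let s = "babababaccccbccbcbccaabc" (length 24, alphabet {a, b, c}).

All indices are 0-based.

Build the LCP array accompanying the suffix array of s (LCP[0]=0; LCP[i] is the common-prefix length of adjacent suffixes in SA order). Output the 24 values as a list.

[0, 1, 5, 3, 2, 1, 0, 6, 4, 2, 1, 2, 2, 3, 0, 1, 1, 3, 4, 1, 2, 4, 2, 3]

rank | idx | suffix
   0 |  20 | aabc
   1 |   1 | abababaccccbccbcbccaabc
   2 |   3 | ababaccccbccbcbccaabc
   3 |   5 | abaccccbccbcbccaabc
   4 |  21 | abc
   5 |   7 | accccbccbcbccaabc
   6 |   0 | babababaccccbccbcbccaabc
   7 |   2 | bababaccccbccbcbccaabc
   8 |   4 | babaccccbccbcbccaabc
   9 |   6 | baccccbccbcbccaabc
  10 |  22 | bc
  11 |  15 | bcbccaabc
  12 |  17 | bccaabc
  13 |  12 | bccbcbccaabc
  14 |  23 | c
  15 |  19 | caabc
  16 |  14 | cbcbccaabc
  17 |  16 | cbccaabc
  18 |  11 | cbccbcbccaabc
  19 |  18 | ccaabc
  20 |  13 | ccbcbccaabc
  21 |  10 | ccbccbcbccaabc
  22 |   9 | cccbccbcbccaabc
  23 |   8 | ccccbccbcbccaabc

SA = [20, 1, 3, 5, 21, 7, 0, 2, 4, 6, 22, 15, 17, 12, 23, 19, 14, 16, 11, 18, 13, 10, 9, 8]
rank  pair      lcp
   1  s[20:],s[1:]  1  'a'
   2  s[1:],s[3:]  5  'ababa'
   3  s[3:],s[5:]  3  'aba'
   4  s[5:],s[21:]  2  'ab'
   5  s[21:],s[7:]  1  'a'
   6  s[7:],s[0:]  0  ''
   7  s[0:],s[2:]  6  'bababa'
   8  s[2:],s[4:]  4  'baba'
   9  s[4:],s[6:]  2  'ba'
  10  s[6:],s[22:]  1  'b'
  11  s[22:],s[15:]  2  'bc'
  12  s[15:],s[17:]  2  'bc'
  13  s[17:],s[12:]  3  'bcc'
  14  s[12:],s[23:]  0  ''
  15  s[23:],s[19:]  1  'c'
  16  s[19:],s[14:]  1  'c'
  17  s[14:],s[16:]  3  'cbc'
  18  s[16:],s[11:]  4  'cbcc'
  19  s[11:],s[18:]  1  'c'
  20  s[18:],s[13:]  2  'cc'
  21  s[13:],s[10:]  4  'ccbc'
  22  s[10:],s[9:]  2  'cc'
  23  s[9:],s[8:]  3  'ccc'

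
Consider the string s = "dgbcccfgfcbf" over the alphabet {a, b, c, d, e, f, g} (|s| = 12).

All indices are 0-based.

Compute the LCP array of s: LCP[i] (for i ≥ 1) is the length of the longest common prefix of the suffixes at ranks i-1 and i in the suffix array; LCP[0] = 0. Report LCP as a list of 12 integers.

[0, 1, 0, 1, 2, 1, 0, 0, 1, 1, 0, 1]

rank | idx | suffix
   0 |   2 | bcccfgfcbf
   1 |  10 | bf
   2 |   9 | cbf
   3 |   3 | cccfgfcbf
   4 |   4 | ccfgfcbf
   5 |   5 | cfgfcbf
   6 |   0 | dgbcccfgfcbf
   7 |  11 | f
   8 |   8 | fcbf
   9 |   6 | fgfcbf
  10 |   1 | gbcccfgfcbf
  11 |   7 | gfcbf

SA = [2, 10, 9, 3, 4, 5, 0, 11, 8, 6, 1, 7]
[i] adj suffixes → lcp
  [1] 2/10 → 1 ('b')
  [2] 10/9 → 0 ('')
  [3] 9/3 → 1 ('c')
  [4] 3/4 → 2 ('cc')
  [5] 4/5 → 1 ('c')
  [6] 5/0 → 0 ('')
  [7] 0/11 → 0 ('')
  [8] 11/8 → 1 ('f')
  [9] 8/6 → 1 ('f')
  [10] 6/1 → 0 ('')
  [11] 1/7 → 1 ('g')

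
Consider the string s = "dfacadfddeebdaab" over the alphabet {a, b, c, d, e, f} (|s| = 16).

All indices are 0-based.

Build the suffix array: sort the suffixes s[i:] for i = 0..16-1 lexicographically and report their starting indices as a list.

[13, 14, 2, 4, 15, 11, 3, 12, 7, 8, 0, 5, 10, 9, 1, 6]

rank→(start, suffix):
  0 → (13, 'aab')
  1 → (14, 'ab')
  2 → (2, 'acadfddeebdaab')
  3 → (4, 'adfddeebdaab')
  4 → (15, 'b')
  5 → (11, 'bdaab')
  6 → (3, 'cadfddeebdaab')
  7 → (12, 'daab')
  8 → (7, 'ddeebdaab')
  9 → (8, 'deebdaab')
  10 → (0, 'dfacadfddeebdaab')
  11 → (5, 'dfddeebdaab')
  12 → (10, 'ebdaab')
  13 → (9, 'eebdaab')
  14 → (1, 'facadfddeebdaab')
  15 → (6, 'fddeebdaab')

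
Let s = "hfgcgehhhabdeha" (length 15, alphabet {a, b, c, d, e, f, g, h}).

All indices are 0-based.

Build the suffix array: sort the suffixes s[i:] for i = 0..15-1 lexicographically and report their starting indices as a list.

rank→(start, suffix):
  0 → (14, 'a')
  1 → (9, 'abdeha')
  2 → (10, 'bdeha')
  3 → (3, 'cgehhhabdeha')
  4 → (11, 'deha')
  5 → (12, 'eha')
  6 → (5, 'ehhhabdeha')
  7 → (1, 'fgcgehhhabdeha')
  8 → (2, 'gcgehhhabdeha')
  9 → (4, 'gehhhabdeha')
  10 → (13, 'ha')
  11 → (8, 'habdeha')
  12 → (0, 'hfgcgehhhabdeha')
  13 → (7, 'hhabdeha')
  14 → (6, 'hhhabdeha')

[14, 9, 10, 3, 11, 12, 5, 1, 2, 4, 13, 8, 0, 7, 6]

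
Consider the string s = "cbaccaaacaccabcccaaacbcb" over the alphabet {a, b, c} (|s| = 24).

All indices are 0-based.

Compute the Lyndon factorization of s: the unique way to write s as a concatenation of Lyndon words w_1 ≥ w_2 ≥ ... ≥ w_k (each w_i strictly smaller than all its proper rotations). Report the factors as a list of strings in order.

emit factor 1: 'c' (i=0, period=1)
emit factor 2: 'b' (i=1, period=1)
emit factor 3: 'acc' (i=2, period=3)
emit factor 4: 'aaacaccabcccaaacbcb' (i=5, period=19)

["c", "b", "acc", "aaacaccabcccaaacbcb"]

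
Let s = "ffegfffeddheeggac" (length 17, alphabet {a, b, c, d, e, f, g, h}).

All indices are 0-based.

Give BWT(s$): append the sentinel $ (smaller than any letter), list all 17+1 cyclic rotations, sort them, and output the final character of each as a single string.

rank  rotation            last
    0  $ffegfffeddheeggac  c
    1  ac$ffegfffeddheegg  g
    2  c$ffegfffeddheegga  a
    3  ddheeggac$ffegfffe  e
    4  dheeggac$ffegfffed  d
    5  eddheeggac$ffegfff  f
    6  eeggac$ffegfffeddh  h
    7  egfffeddheeggac$ff  f
    8  eggac$ffegfffeddhe  e
    9  feddheeggac$ffegff  f
   10  fegfffeddheeggac$f  f
   11  ffeddheeggac$ffegf  f
   12  ffegfffeddheeggac$  $
   13  fffeddheeggac$ffeg  g
   14  gac$ffegfffeddheeg  g
   15  gfffeddheeggac$ffe  e
   16  ggac$ffegfffeddhee  e
   17  heeggac$ffegfffedd  d

cgaedfhfefff$ggeed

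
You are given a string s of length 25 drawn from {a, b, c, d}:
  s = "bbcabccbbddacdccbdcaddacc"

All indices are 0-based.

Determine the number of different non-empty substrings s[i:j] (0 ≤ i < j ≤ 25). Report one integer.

289

rank | idx | suffix
   0 |   3 | abccbbddacdccbdcaddacc
   1 |  22 | acc
   2 |  11 | acdccbdcaddacc
   3 |  19 | addacc
   4 |   0 | bbcabccbbddacdccbdcaddacc
   5 |   7 | bbddacdccbdcaddacc
   6 |   1 | bcabccbbddacdccbdcaddacc
   7 |   4 | bccbbddacdccbdcaddacc
   8 |  16 | bdcaddacc
   9 |   8 | bddacdccbdcaddacc
  10 |  24 | c
  11 |   2 | cabccbbddacdccbdcaddacc
  12 |  18 | caddacc
  13 |   6 | cbbddacdccbdcaddacc
  14 |  15 | cbdcaddacc
  15 |  23 | cc
  16 |   5 | ccbbddacdccbdcaddacc
  17 |  14 | ccbdcaddacc
  18 |  12 | cdccbdcaddacc
  19 |  21 | dacc
  20 |  10 | dacdccbdcaddacc
  21 |  17 | dcaddacc
  22 |  13 | dccbdcaddacc
  23 |  20 | ddacc
  24 |   9 | ddacdccbdcaddacc

SA = [3, 22, 11, 19, 0, 7, 1, 4, 16, 8, 24, 2, 18, 6, 15, 23, 5, 14, 12, 21, 10, 17, 13, 20, 9]
[i] adj suffixes → lcp
  [1] 3/22 → 1 ('a')
  [2] 22/11 → 2 ('ac')
  [3] 11/19 → 1 ('a')
  [4] 19/0 → 0 ('')
  [5] 0/7 → 2 ('bb')
  [6] 7/1 → 1 ('b')
  [7] 1/4 → 2 ('bc')
  [8] 4/16 → 1 ('b')
  [9] 16/8 → 2 ('bd')
  [10] 8/24 → 0 ('')
  [11] 24/2 → 1 ('c')
  [12] 2/18 → 2 ('ca')
  [13] 18/6 → 1 ('c')
  [14] 6/15 → 2 ('cb')
  [15] 15/23 → 1 ('c')
  [16] 23/5 → 2 ('cc')
  [17] 5/14 → 3 ('ccb')
  [18] 14/12 → 1 ('c')
  [19] 12/21 → 0 ('')
  [20] 21/10 → 3 ('dac')
  [21] 10/17 → 1 ('d')
  [22] 17/13 → 2 ('dc')
  [23] 13/20 → 1 ('d')
  [24] 20/9 → 4 ('ddac')

n(n+1)/2 = 25·26/2 = 325
Σ LCP = 0 + 1 + 2 + 1 + 0 + 2 + 1 + 2 + 1 + 2 + 0 + 1 + 2 + 1 + 2 + 1 + 2 + 3 + 1 + 0 + 3 + 1 + 2 + 1 + 4 = 36
distinct = 325 − 36 = 289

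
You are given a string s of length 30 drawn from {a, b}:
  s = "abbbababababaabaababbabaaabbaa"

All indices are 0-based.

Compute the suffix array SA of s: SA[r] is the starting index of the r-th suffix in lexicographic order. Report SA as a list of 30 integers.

rank | idx | suffix
   0 |  29 | a
   1 |  28 | aa
   2 |  23 | aaabbaa
   3 |  12 | aabaababbabaaabbaa
   4 |  15 | aababbabaaabbaa
   5 |  24 | aabbaa
   6 |  21 | abaaabbaa
   7 |  10 | abaabaababbabaaabbaa
   8 |  13 | abaababbabaaabbaa
   9 |   8 | ababaabaababbabaaabbaa
  10 |   6 | abababaabaababbabaaabbaa
  11 |   4 | ababababaabaababbabaaabbaa
  12 |  16 | ababbabaaabbaa
  13 |  25 | abbaa
  14 |  18 | abbabaaabbaa
  15 |   0 | abbbababababaabaababbabaaabbaa
  16 |  27 | baa
  17 |  22 | baaabbaa
  18 |  11 | baabaababbabaaabbaa
  19 |  14 | baababbabaaabbaa
  20 |  20 | babaaabbaa
  21 |   9 | babaabaababbabaaabbaa
  22 |   7 | bababaabaababbabaaabbaa
  23 |   5 | babababaabaababbabaaabbaa
  24 |   3 | bababababaabaababbabaaabbaa
  25 |  17 | babbabaaabbaa
  26 |  26 | bbaa
  27 |  19 | bbabaaabbaa
  28 |   2 | bbababababaabaababbabaaabbaa
  29 |   1 | bbbababababaabaababbabaaabbaa

[29, 28, 23, 12, 15, 24, 21, 10, 13, 8, 6, 4, 16, 25, 18, 0, 27, 22, 11, 14, 20, 9, 7, 5, 3, 17, 26, 19, 2, 1]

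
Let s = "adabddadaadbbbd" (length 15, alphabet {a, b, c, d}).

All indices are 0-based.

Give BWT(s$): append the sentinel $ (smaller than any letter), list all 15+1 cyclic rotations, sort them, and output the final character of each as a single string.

dddd$adbbabaadab

rank  rotation          last
    0  $adabddadaadbbbd  d
    1  aadbbbd$adabddad  d
    2  abddadaadbbbd$ad  d
    3  adaadbbbd$adabdd  d
    4  adabddadaadbbbd$  $
    5  adbbbd$adabddada  a
    6  bbbd$adabddadaad  d
    7  bbd$adabddadaadb  b
    8  bd$adabddadaadbb  b
    9  bddadaadbbbd$ada  a
   10  d$adabddadaadbbb  b
   11  daadbbbd$adabdda  a
   12  dabddadaadbbbd$a  a
   13  dadaadbbbd$adabd  d
   14  dbbbd$adabddadaa  a
   15  ddadaadbbbd$adab  b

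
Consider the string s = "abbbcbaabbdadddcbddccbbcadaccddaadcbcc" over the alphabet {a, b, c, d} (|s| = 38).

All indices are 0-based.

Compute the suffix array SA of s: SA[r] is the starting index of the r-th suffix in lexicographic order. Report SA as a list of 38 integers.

[6, 31, 0, 7, 26, 24, 32, 11, 5, 1, 21, 2, 8, 22, 3, 35, 9, 16, 37, 23, 4, 20, 34, 15, 36, 19, 27, 28, 30, 25, 10, 33, 14, 18, 29, 13, 17, 12]

rank→(start, suffix):
  0 → (6, 'aabbdadddcbddccbbcadaccddaadcbcc')
  1 → (31, 'aadcbcc')
  2 → (0, 'abbbcbaabbdadddcbddccbbcadaccddaadcbcc')
  3 → (7, 'abbdadddcbddccbbcadaccddaadcbcc')
  4 → (26, 'accddaadcbcc')
  5 → (24, 'adaccddaadcbcc')
  6 → (32, 'adcbcc')
  7 → (11, 'adddcbddccbbcadaccddaadcbcc')
  8 → (5, 'baabbdadddcbddccbbcadaccddaadcbcc')
  9 → (1, 'bbbcbaabbdadddcbddccbbcadaccddaadcbcc')
  10 → (21, 'bbcadaccddaadcbcc')
  11 → (2, 'bbcbaabbdadddcbddccbbcadaccddaadcbcc')
  12 → (8, 'bbdadddcbddccbbcadaccddaadcbcc')
  13 → (22, 'bcadaccddaadcbcc')
  14 → (3, 'bcbaabbdadddcbddccbbcadaccddaadcbcc')
  15 → (35, 'bcc')
  16 → (9, 'bdadddcbddccbbcadaccddaadcbcc')
  17 → (16, 'bddccbbcadaccddaadcbcc')
  18 → (37, 'c')
  19 → (23, 'cadaccddaadcbcc')
  20 → (4, 'cbaabbdadddcbddccbbcadaccddaadcbcc')
  21 → (20, 'cbbcadaccddaadcbcc')
  22 → (34, 'cbcc')
  23 → (15, 'cbddccbbcadaccddaadcbcc')
  24 → (36, 'cc')
  25 → (19, 'ccbbcadaccddaadcbcc')
  26 → (27, 'ccddaadcbcc')
  27 → (28, 'cddaadcbcc')
  28 → (30, 'daadcbcc')
  29 → (25, 'daccddaadcbcc')
  30 → (10, 'dadddcbddccbbcadaccddaadcbcc')
  31 → (33, 'dcbcc')
  32 → (14, 'dcbddccbbcadaccddaadcbcc')
  33 → (18, 'dccbbcadaccddaadcbcc')
  34 → (29, 'ddaadcbcc')
  35 → (13, 'ddcbddccbbcadaccddaadcbcc')
  36 → (17, 'ddccbbcadaccddaadcbcc')
  37 → (12, 'dddcbddccbbcadaccddaadcbcc')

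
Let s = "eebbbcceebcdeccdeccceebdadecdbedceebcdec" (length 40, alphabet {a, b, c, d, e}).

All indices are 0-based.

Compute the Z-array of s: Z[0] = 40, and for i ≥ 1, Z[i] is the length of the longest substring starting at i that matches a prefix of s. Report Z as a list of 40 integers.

[40, 1, 0, 0, 0, 0, 0, 3, 1, 0, 0, 0, 1, 0, 0, 0, 1, 0, 0, 0, 3, 1, 0, 0, 0, 0, 1, 0, 0, 0, 1, 0, 0, 3, 1, 0, 0, 0, 1, 0]

Z[0]=40
i=1: i≥r, start 0; Z[1]=1 extend→box=[1,2)
i=2: i≥r, start 0; Z[2]=0
i=3: i≥r, start 0; Z[3]=0
i=4: i≥r, start 0; Z[4]=0
i=5: i≥r, start 0; Z[5]=0
i=6: i≥r, start 0; Z[6]=0
i=7: i≥r, start 0; Z[7]=3 extend→box=[7,10)
i=8: min(r-i=2, Z[1]=1)=1; Z[8]=1
i=9: min(r-i=1, Z[2]=0)=0; Z[9]=0
i=10: i≥r, start 0; Z[10]=0
i=11: i≥r, start 0; Z[11]=0
i=12: i≥r, start 0; Z[12]=1 extend→box=[12,13)
i=13: i≥r, start 0; Z[13]=0
i=14: i≥r, start 0; Z[14]=0
i=15: i≥r, start 0; Z[15]=0
i=16: i≥r, start 0; Z[16]=1 extend→box=[16,17)
i=17: i≥r, start 0; Z[17]=0
i=18: i≥r, start 0; Z[18]=0
i=19: i≥r, start 0; Z[19]=0
i=20: i≥r, start 0; Z[20]=3 extend→box=[20,23)
i=21: min(r-i=2, Z[1]=1)=1; Z[21]=1
i=22: min(r-i=1, Z[2]=0)=0; Z[22]=0
i=23: i≥r, start 0; Z[23]=0
i=24: i≥r, start 0; Z[24]=0
i=25: i≥r, start 0; Z[25]=0
i=26: i≥r, start 0; Z[26]=1 extend→box=[26,27)
i=27: i≥r, start 0; Z[27]=0
i=28: i≥r, start 0; Z[28]=0
i=29: i≥r, start 0; Z[29]=0
i=30: i≥r, start 0; Z[30]=1 extend→box=[30,31)
i=31: i≥r, start 0; Z[31]=0
i=32: i≥r, start 0; Z[32]=0
i=33: i≥r, start 0; Z[33]=3 extend→box=[33,36)
i=34: min(r-i=2, Z[1]=1)=1; Z[34]=1
i=35: min(r-i=1, Z[2]=0)=0; Z[35]=0
i=36: i≥r, start 0; Z[36]=0
i=37: i≥r, start 0; Z[37]=0
i=38: i≥r, start 0; Z[38]=1 extend→box=[38,39)
i=39: i≥r, start 0; Z[39]=0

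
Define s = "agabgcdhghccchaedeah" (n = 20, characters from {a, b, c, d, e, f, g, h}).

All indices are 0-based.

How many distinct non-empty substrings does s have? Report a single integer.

sorted suffixes:
  #0 SA[0]=2  'abgcdhghccchaedeah'
  #1 SA[1]=14  'aedeah'
  #2 SA[2]=0  'agabgcdhghccchaedeah'
  #3 SA[3]=18  'ah'
  #4 SA[4]=3  'bgcdhghccchaedeah'
  #5 SA[5]=10  'ccchaedeah'
  #6 SA[6]=11  'cchaedeah'
  #7 SA[7]=5  'cdhghccchaedeah'
  #8 SA[8]=12  'chaedeah'
  #9 SA[9]=16  'deah'
  #10 SA[10]=6  'dhghccchaedeah'
  #11 SA[11]=17  'eah'
  #12 SA[12]=15  'edeah'
  #13 SA[13]=1  'gabgcdhghccchaedeah'
  #14 SA[14]=4  'gcdhghccchaedeah'
  #15 SA[15]=8  'ghccchaedeah'
  #16 SA[16]=19  'h'
  #17 SA[17]=13  'haedeah'
  #18 SA[18]=9  'hccchaedeah'
  #19 SA[19]=7  'hghccchaedeah'

SA = [2, 14, 0, 18, 3, 10, 11, 5, 12, 16, 6, 17, 15, 1, 4, 8, 19, 13, 9, 7]
rank  pair      lcp
   1  s[2:],s[14:]  1  'a'
   2  s[14:],s[0:]  1  'a'
   3  s[0:],s[18:]  1  'a'
   4  s[18:],s[3:]  0  ''
   5  s[3:],s[10:]  0  ''
   6  s[10:],s[11:]  2  'cc'
   7  s[11:],s[5:]  1  'c'
   8  s[5:],s[12:]  1  'c'
   9  s[12:],s[16:]  0  ''
  10  s[16:],s[6:]  1  'd'
  11  s[6:],s[17:]  0  ''
  12  s[17:],s[15:]  1  'e'
  13  s[15:],s[1:]  0  ''
  14  s[1:],s[4:]  1  'g'
  15  s[4:],s[8:]  1  'g'
  16  s[8:],s[19:]  0  ''
  17  s[19:],s[13:]  1  'h'
  18  s[13:],s[9:]  1  'h'
  19  s[9:],s[7:]  1  'h'

n(n+1)/2 = 20·21/2 = 210
Σ LCP = 0 + 1 + 1 + 1 + 0 + 0 + 2 + 1 + 1 + 0 + 1 + 0 + 1 + 0 + 1 + 1 + 0 + 1 + 1 + 1 = 14
distinct = 210 − 14 = 196

196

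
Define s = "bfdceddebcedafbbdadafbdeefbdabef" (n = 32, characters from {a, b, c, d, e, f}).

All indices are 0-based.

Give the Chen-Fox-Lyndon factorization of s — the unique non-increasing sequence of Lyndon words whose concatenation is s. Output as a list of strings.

["bfdcedde", "bced", "afbbd", "adafbdeefbd", "abef"]

emit factor 1: 'bfdcedde' (i=0, period=8)
emit factor 2: 'bced' (i=8, period=4)
emit factor 3: 'afbbd' (i=12, period=5)
emit factor 4: 'adafbdeefbd' (i=17, period=11)
emit factor 5: 'abef' (i=28, period=4)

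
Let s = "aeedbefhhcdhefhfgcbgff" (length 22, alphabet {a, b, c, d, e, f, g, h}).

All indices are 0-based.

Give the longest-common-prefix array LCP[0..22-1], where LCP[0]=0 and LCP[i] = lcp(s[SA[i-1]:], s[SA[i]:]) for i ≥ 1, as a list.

sorted suffixes:
  #0 SA[0]=0  'aeedbefhhcdhefhfgcbgff'
  #1 SA[1]=4  'befhhcdhefhfgcbgff'
  #2 SA[2]=18  'bgff'
  #3 SA[3]=17  'cbgff'
  #4 SA[4]=9  'cdhefhfgcbgff'
  #5 SA[5]=3  'dbefhhcdhefhfgcbgff'
  #6 SA[6]=10  'dhefhfgcbgff'
  #7 SA[7]=2  'edbefhhcdhefhfgcbgff'
  #8 SA[8]=1  'eedbefhhcdhefhfgcbgff'
  #9 SA[9]=12  'efhfgcbgff'
  #10 SA[10]=5  'efhhcdhefhfgcbgff'
  #11 SA[11]=21  'f'
  #12 SA[12]=20  'ff'
  #13 SA[13]=15  'fgcbgff'
  #14 SA[14]=13  'fhfgcbgff'
  #15 SA[15]=6  'fhhcdhefhfgcbgff'
  #16 SA[16]=16  'gcbgff'
  #17 SA[17]=19  'gff'
  #18 SA[18]=8  'hcdhefhfgcbgff'
  #19 SA[19]=11  'hefhfgcbgff'
  #20 SA[20]=14  'hfgcbgff'
  #21 SA[21]=7  'hhcdhefhfgcbgff'

SA = [0, 4, 18, 17, 9, 3, 10, 2, 1, 12, 5, 21, 20, 15, 13, 6, 16, 19, 8, 11, 14, 7]
[i] adj suffixes → lcp
  [1] 0/4 → 0 ('')
  [2] 4/18 → 1 ('b')
  [3] 18/17 → 0 ('')
  [4] 17/9 → 1 ('c')
  [5] 9/3 → 0 ('')
  [6] 3/10 → 1 ('d')
  [7] 10/2 → 0 ('')
  [8] 2/1 → 1 ('e')
  [9] 1/12 → 1 ('e')
  [10] 12/5 → 3 ('efh')
  [11] 5/21 → 0 ('')
  [12] 21/20 → 1 ('f')
  [13] 20/15 → 1 ('f')
  [14] 15/13 → 1 ('f')
  [15] 13/6 → 2 ('fh')
  [16] 6/16 → 0 ('')
  [17] 16/19 → 1 ('g')
  [18] 19/8 → 0 ('')
  [19] 8/11 → 1 ('h')
  [20] 11/14 → 1 ('h')
  [21] 14/7 → 1 ('h')

[0, 0, 1, 0, 1, 0, 1, 0, 1, 1, 3, 0, 1, 1, 1, 2, 0, 1, 0, 1, 1, 1]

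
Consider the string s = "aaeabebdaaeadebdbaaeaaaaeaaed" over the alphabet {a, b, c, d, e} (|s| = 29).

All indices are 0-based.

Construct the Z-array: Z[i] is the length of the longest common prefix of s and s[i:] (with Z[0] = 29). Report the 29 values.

Z[0]=29
i=1: outside box; Z[1]=1 extend→box=[1,2)
i=2: outside box; Z[2]=0
i=3: outside box; Z[3]=1 extend→box=[3,4)
i=4: outside box; Z[4]=0
i=5: outside box; Z[5]=0
i=6: outside box; Z[6]=0
i=7: outside box; Z[7]=0
i=8: outside box; Z[8]=4 extend→box=[8,12)
i=9: min(r-i=3, Z[1]=1)=1; Z[9]=1
i=10: min(r-i=2, Z[2]=0)=0; Z[10]=0
i=11: min(r-i=1, Z[3]=1)=1; Z[11]=1
i=12: outside box; Z[12]=0
i=13: outside box; Z[13]=0
i=14: outside box; Z[14]=0
i=15: outside box; Z[15]=0
i=16: outside box; Z[16]=0
i=17: outside box; Z[17]=4 extend→box=[17,21)
i=18: min(r-i=3, Z[1]=1)=1; Z[18]=1
i=19: min(r-i=2, Z[2]=0)=0; Z[19]=0
i=20: min(r-i=1, Z[3]=1)=1; Z[20]=2 extend→box=[20,22)
i=21: min(r-i=1, Z[1]=1)=1; Z[21]=2 extend→box=[21,23)
i=22: min(r-i=1, Z[1]=1)=1; Z[22]=4 extend→box=[22,26)
i=23: min(r-i=3, Z[1]=1)=1; Z[23]=1
i=24: min(r-i=2, Z[2]=0)=0; Z[24]=0
i=25: min(r-i=1, Z[3]=1)=1; Z[25]=3 extend→box=[25,28)
i=26: min(r-i=2, Z[1]=1)=1; Z[26]=1
i=27: min(r-i=1, Z[2]=0)=0; Z[27]=0
i=28: outside box; Z[28]=0

[29, 1, 0, 1, 0, 0, 0, 0, 4, 1, 0, 1, 0, 0, 0, 0, 0, 4, 1, 0, 2, 2, 4, 1, 0, 3, 1, 0, 0]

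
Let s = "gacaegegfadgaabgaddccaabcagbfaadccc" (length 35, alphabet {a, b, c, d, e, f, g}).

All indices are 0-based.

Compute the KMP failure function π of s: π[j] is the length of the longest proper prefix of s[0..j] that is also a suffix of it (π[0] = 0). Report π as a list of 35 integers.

[0, 0, 0, 0, 0, 1, 0, 1, 0, 0, 0, 1, 2, 0, 0, 1, 2, 0, 0, 0, 0, 0, 0, 0, 0, 0, 1, 0, 0, 0, 0, 0, 0, 0, 0]

π[0] = 0
j=1 s[j]='a': π[1]=0 (border '')
j=2 s[j]='c': π[2]=0 (border '')
j=3 s[j]='a': π[3]=0 (border '')
j=4 s[j]='e': π[4]=0 (border '')
j=5 s[j]='g': π[5]=1 (border 'g')
j=6 s[j]='e': k: 1→0; π[6]=0 (border '')
j=7 s[j]='g': π[7]=1 (border 'g')
j=8 s[j]='f': k: 1→0; π[8]=0 (border '')
j=9 s[j]='a': π[9]=0 (border '')
j=10 s[j]='d': π[10]=0 (border '')
j=11 s[j]='g': π[11]=1 (border 'g')
j=12 s[j]='a': π[12]=2 (border 'ga')
j=13 s[j]='a': k: 2→0; π[13]=0 (border '')
j=14 s[j]='b': π[14]=0 (border '')
j=15 s[j]='g': π[15]=1 (border 'g')
j=16 s[j]='a': π[16]=2 (border 'ga')
j=17 s[j]='d': k: 2→0; π[17]=0 (border '')
j=18 s[j]='d': π[18]=0 (border '')
j=19 s[j]='c': π[19]=0 (border '')
j=20 s[j]='c': π[20]=0 (border '')
j=21 s[j]='a': π[21]=0 (border '')
j=22 s[j]='a': π[22]=0 (border '')
j=23 s[j]='b': π[23]=0 (border '')
j=24 s[j]='c': π[24]=0 (border '')
j=25 s[j]='a': π[25]=0 (border '')
j=26 s[j]='g': π[26]=1 (border 'g')
j=27 s[j]='b': k: 1→0; π[27]=0 (border '')
j=28 s[j]='f': π[28]=0 (border '')
j=29 s[j]='a': π[29]=0 (border '')
j=30 s[j]='a': π[30]=0 (border '')
j=31 s[j]='d': π[31]=0 (border '')
j=32 s[j]='c': π[32]=0 (border '')
j=33 s[j]='c': π[33]=0 (border '')
j=34 s[j]='c': π[34]=0 (border '')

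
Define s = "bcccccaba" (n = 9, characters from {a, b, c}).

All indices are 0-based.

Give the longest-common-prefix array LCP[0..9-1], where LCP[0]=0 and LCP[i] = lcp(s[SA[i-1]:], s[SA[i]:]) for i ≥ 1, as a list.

rank | idx | suffix
   0 |   8 | a
   1 |   6 | aba
   2 |   7 | ba
   3 |   0 | bcccccaba
   4 |   5 | caba
   5 |   4 | ccaba
   6 |   3 | cccaba
   7 |   2 | ccccaba
   8 |   1 | cccccaba

SA = [8, 6, 7, 0, 5, 4, 3, 2, 1]
i: (SA[i-1],SA[i]) lcp shared
  1: (8,6) 1 'a'
  2: (6,7) 0 ''
  3: (7,0) 1 'b'
  4: (0,5) 0 ''
  5: (5,4) 1 'c'
  6: (4,3) 2 'cc'
  7: (3,2) 3 'ccc'
  8: (2,1) 4 'cccc'

[0, 1, 0, 1, 0, 1, 2, 3, 4]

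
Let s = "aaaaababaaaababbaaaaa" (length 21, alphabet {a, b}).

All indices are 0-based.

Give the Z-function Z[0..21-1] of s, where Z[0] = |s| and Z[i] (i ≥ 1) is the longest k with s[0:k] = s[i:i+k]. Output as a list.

Z[0]=21
i=1: i≥r, start 0; Z[1]=4 extend→box=[1,5)
i=2: min(r-i=3, Z[1]=4)=3; Z[2]=3
i=3: min(r-i=2, Z[2]=3)=2; Z[3]=2
i=4: min(r-i=1, Z[3]=2)=1; Z[4]=1
i=5: i≥r, start 0; Z[5]=0
i=6: i≥r, start 0; Z[6]=1 extend→box=[6,7)
i=7: i≥r, start 0; Z[7]=0
i=8: i≥r, start 0; Z[8]=4 extend→box=[8,12)
i=9: min(r-i=3, Z[1]=4)=3; Z[9]=3
i=10: min(r-i=2, Z[2]=3)=2; Z[10]=2
i=11: min(r-i=1, Z[3]=2)=1; Z[11]=1
i=12: i≥r, start 0; Z[12]=0
i=13: i≥r, start 0; Z[13]=1 extend→box=[13,14)
i=14: i≥r, start 0; Z[14]=0
i=15: i≥r, start 0; Z[15]=0
i=16: i≥r, start 0; Z[16]=5 extend→box=[16,21)
i=17: min(r-i=4, Z[1]=4)=4; Z[17]=4
i=18: min(r-i=3, Z[2]=3)=3; Z[18]=3
i=19: min(r-i=2, Z[3]=2)=2; Z[19]=2
i=20: min(r-i=1, Z[4]=1)=1; Z[20]=1

[21, 4, 3, 2, 1, 0, 1, 0, 4, 3, 2, 1, 0, 1, 0, 0, 5, 4, 3, 2, 1]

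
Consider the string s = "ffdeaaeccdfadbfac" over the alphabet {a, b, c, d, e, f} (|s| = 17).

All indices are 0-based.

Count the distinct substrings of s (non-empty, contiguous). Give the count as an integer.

141

rank | idx | suffix
   0 |   4 | aaeccdfadbfac
   1 |  15 | ac
   2 |  11 | adbfac
   3 |   5 | aeccdfadbfac
   4 |  13 | bfac
   5 |  16 | c
   6 |   7 | ccdfadbfac
   7 |   8 | cdfadbfac
   8 |  12 | dbfac
   9 |   2 | deaaeccdfadbfac
  10 |   9 | dfadbfac
  11 |   3 | eaaeccdfadbfac
  12 |   6 | eccdfadbfac
  13 |  14 | fac
  14 |  10 | fadbfac
  15 |   1 | fdeaaeccdfadbfac
  16 |   0 | ffdeaaeccdfadbfac

SA = [4, 15, 11, 5, 13, 16, 7, 8, 12, 2, 9, 3, 6, 14, 10, 1, 0]
i: (SA[i-1],SA[i]) lcp shared
  1: (4,15) 1 'a'
  2: (15,11) 1 'a'
  3: (11,5) 1 'a'
  4: (5,13) 0 ''
  5: (13,16) 0 ''
  6: (16,7) 1 'c'
  7: (7,8) 1 'c'
  8: (8,12) 0 ''
  9: (12,2) 1 'd'
  10: (2,9) 1 'd'
  11: (9,3) 0 ''
  12: (3,6) 1 'e'
  13: (6,14) 0 ''
  14: (14,10) 2 'fa'
  15: (10,1) 1 'f'
  16: (1,0) 1 'f'

n(n+1)/2 = 17·18/2 = 153
Σ LCP = 0 + 1 + 1 + 1 + 0 + 0 + 1 + 1 + 0 + 1 + 1 + 0 + 1 + 0 + 2 + 1 + 1 = 12
distinct = 153 − 12 = 141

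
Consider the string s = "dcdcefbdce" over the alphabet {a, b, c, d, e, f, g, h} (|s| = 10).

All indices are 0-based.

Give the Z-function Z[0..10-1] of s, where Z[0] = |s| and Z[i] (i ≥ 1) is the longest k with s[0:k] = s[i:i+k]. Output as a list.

[10, 0, 2, 0, 0, 0, 0, 2, 0, 0]

Z[0]=10
i=1: fresh scan; Z[1]=0
i=2: fresh scan; Z[2]=2 extend→box=[2,4)
i=3: min(r-i=1, Z[1]=0)=0; Z[3]=0
i=4: fresh scan; Z[4]=0
i=5: fresh scan; Z[5]=0
i=6: fresh scan; Z[6]=0
i=7: fresh scan; Z[7]=2 extend→box=[7,9)
i=8: min(r-i=1, Z[1]=0)=0; Z[8]=0
i=9: fresh scan; Z[9]=0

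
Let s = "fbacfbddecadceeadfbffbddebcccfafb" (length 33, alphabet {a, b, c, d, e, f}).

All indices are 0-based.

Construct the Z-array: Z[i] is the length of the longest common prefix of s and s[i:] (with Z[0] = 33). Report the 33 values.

Z[0]=33
i=1: outside box; Z[1]=0
i=2: outside box; Z[2]=0
i=3: outside box; Z[3]=0
i=4: outside box; Z[4]=2 grow→box=[4,6)
i=5: min(r-i=1, Z[1]=0)=0; Z[5]=0
i=6: outside box; Z[6]=0
i=7: outside box; Z[7]=0
i=8: outside box; Z[8]=0
i=9: outside box; Z[9]=0
i=10: outside box; Z[10]=0
i=11: outside box; Z[11]=0
i=12: outside box; Z[12]=0
i=13: outside box; Z[13]=0
i=14: outside box; Z[14]=0
i=15: outside box; Z[15]=0
i=16: outside box; Z[16]=0
i=17: outside box; Z[17]=2 grow→box=[17,19)
i=18: min(r-i=1, Z[1]=0)=0; Z[18]=0
i=19: outside box; Z[19]=1 grow→box=[19,20)
i=20: outside box; Z[20]=2 grow→box=[20,22)
i=21: min(r-i=1, Z[1]=0)=0; Z[21]=0
i=22: outside box; Z[22]=0
i=23: outside box; Z[23]=0
i=24: outside box; Z[24]=0
i=25: outside box; Z[25]=0
i=26: outside box; Z[26]=0
i=27: outside box; Z[27]=0
i=28: outside box; Z[28]=0
i=29: outside box; Z[29]=1 grow→box=[29,30)
i=30: outside box; Z[30]=0
i=31: outside box; Z[31]=2 grow→box=[31,33)
i=32: min(r-i=1, Z[1]=0)=0; Z[32]=0

[33, 0, 0, 0, 2, 0, 0, 0, 0, 0, 0, 0, 0, 0, 0, 0, 0, 2, 0, 1, 2, 0, 0, 0, 0, 0, 0, 0, 0, 1, 0, 2, 0]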